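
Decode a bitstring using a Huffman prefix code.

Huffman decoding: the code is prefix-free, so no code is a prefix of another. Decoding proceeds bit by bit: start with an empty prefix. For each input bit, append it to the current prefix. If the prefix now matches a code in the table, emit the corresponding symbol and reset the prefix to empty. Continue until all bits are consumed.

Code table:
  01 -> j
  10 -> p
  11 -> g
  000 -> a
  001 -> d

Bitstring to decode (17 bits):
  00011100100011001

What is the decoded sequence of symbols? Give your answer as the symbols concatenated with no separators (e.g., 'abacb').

Bit 0: prefix='0' (no match yet)
Bit 1: prefix='00' (no match yet)
Bit 2: prefix='000' -> emit 'a', reset
Bit 3: prefix='1' (no match yet)
Bit 4: prefix='11' -> emit 'g', reset
Bit 5: prefix='1' (no match yet)
Bit 6: prefix='10' -> emit 'p', reset
Bit 7: prefix='0' (no match yet)
Bit 8: prefix='01' -> emit 'j', reset
Bit 9: prefix='0' (no match yet)
Bit 10: prefix='00' (no match yet)
Bit 11: prefix='000' -> emit 'a', reset
Bit 12: prefix='1' (no match yet)
Bit 13: prefix='11' -> emit 'g', reset
Bit 14: prefix='0' (no match yet)
Bit 15: prefix='00' (no match yet)
Bit 16: prefix='001' -> emit 'd', reset

Answer: agpjagd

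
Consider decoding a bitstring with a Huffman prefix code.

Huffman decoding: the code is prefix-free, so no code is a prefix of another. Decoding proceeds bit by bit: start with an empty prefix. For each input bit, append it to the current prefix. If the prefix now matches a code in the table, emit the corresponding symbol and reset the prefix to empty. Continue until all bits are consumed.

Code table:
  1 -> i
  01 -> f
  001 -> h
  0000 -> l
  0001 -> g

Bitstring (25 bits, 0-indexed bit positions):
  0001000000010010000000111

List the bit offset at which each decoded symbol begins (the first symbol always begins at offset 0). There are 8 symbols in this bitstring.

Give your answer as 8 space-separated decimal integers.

Bit 0: prefix='0' (no match yet)
Bit 1: prefix='00' (no match yet)
Bit 2: prefix='000' (no match yet)
Bit 3: prefix='0001' -> emit 'g', reset
Bit 4: prefix='0' (no match yet)
Bit 5: prefix='00' (no match yet)
Bit 6: prefix='000' (no match yet)
Bit 7: prefix='0000' -> emit 'l', reset
Bit 8: prefix='0' (no match yet)
Bit 9: prefix='00' (no match yet)
Bit 10: prefix='000' (no match yet)
Bit 11: prefix='0001' -> emit 'g', reset
Bit 12: prefix='0' (no match yet)
Bit 13: prefix='00' (no match yet)
Bit 14: prefix='001' -> emit 'h', reset
Bit 15: prefix='0' (no match yet)
Bit 16: prefix='00' (no match yet)
Bit 17: prefix='000' (no match yet)
Bit 18: prefix='0000' -> emit 'l', reset
Bit 19: prefix='0' (no match yet)
Bit 20: prefix='00' (no match yet)
Bit 21: prefix='000' (no match yet)
Bit 22: prefix='0001' -> emit 'g', reset
Bit 23: prefix='1' -> emit 'i', reset
Bit 24: prefix='1' -> emit 'i', reset

Answer: 0 4 8 12 15 19 23 24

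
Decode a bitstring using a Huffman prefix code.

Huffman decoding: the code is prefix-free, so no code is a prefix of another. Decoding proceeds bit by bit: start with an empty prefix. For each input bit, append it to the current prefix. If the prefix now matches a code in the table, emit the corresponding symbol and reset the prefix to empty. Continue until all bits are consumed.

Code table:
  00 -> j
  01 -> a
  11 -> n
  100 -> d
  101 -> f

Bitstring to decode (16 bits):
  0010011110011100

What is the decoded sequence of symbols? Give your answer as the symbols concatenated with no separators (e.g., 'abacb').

Bit 0: prefix='0' (no match yet)
Bit 1: prefix='00' -> emit 'j', reset
Bit 2: prefix='1' (no match yet)
Bit 3: prefix='10' (no match yet)
Bit 4: prefix='100' -> emit 'd', reset
Bit 5: prefix='1' (no match yet)
Bit 6: prefix='11' -> emit 'n', reset
Bit 7: prefix='1' (no match yet)
Bit 8: prefix='11' -> emit 'n', reset
Bit 9: prefix='0' (no match yet)
Bit 10: prefix='00' -> emit 'j', reset
Bit 11: prefix='1' (no match yet)
Bit 12: prefix='11' -> emit 'n', reset
Bit 13: prefix='1' (no match yet)
Bit 14: prefix='10' (no match yet)
Bit 15: prefix='100' -> emit 'd', reset

Answer: jdnnjnd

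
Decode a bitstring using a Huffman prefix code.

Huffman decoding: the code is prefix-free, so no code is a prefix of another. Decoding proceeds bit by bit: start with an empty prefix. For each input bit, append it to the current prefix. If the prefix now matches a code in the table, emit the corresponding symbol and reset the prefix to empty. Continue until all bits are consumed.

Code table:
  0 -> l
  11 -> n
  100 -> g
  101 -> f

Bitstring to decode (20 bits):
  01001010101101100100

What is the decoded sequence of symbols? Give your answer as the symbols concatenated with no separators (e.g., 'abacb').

Answer: lgflffgg

Derivation:
Bit 0: prefix='0' -> emit 'l', reset
Bit 1: prefix='1' (no match yet)
Bit 2: prefix='10' (no match yet)
Bit 3: prefix='100' -> emit 'g', reset
Bit 4: prefix='1' (no match yet)
Bit 5: prefix='10' (no match yet)
Bit 6: prefix='101' -> emit 'f', reset
Bit 7: prefix='0' -> emit 'l', reset
Bit 8: prefix='1' (no match yet)
Bit 9: prefix='10' (no match yet)
Bit 10: prefix='101' -> emit 'f', reset
Bit 11: prefix='1' (no match yet)
Bit 12: prefix='10' (no match yet)
Bit 13: prefix='101' -> emit 'f', reset
Bit 14: prefix='1' (no match yet)
Bit 15: prefix='10' (no match yet)
Bit 16: prefix='100' -> emit 'g', reset
Bit 17: prefix='1' (no match yet)
Bit 18: prefix='10' (no match yet)
Bit 19: prefix='100' -> emit 'g', reset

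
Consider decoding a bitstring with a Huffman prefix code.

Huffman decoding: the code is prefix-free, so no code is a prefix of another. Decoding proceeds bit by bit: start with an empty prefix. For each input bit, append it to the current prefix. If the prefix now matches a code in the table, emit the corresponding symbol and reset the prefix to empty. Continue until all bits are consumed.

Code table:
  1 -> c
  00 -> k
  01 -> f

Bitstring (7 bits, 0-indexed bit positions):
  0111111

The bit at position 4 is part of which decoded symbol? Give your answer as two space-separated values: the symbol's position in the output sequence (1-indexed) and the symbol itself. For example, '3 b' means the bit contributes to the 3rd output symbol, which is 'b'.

Bit 0: prefix='0' (no match yet)
Bit 1: prefix='01' -> emit 'f', reset
Bit 2: prefix='1' -> emit 'c', reset
Bit 3: prefix='1' -> emit 'c', reset
Bit 4: prefix='1' -> emit 'c', reset
Bit 5: prefix='1' -> emit 'c', reset
Bit 6: prefix='1' -> emit 'c', reset

Answer: 4 c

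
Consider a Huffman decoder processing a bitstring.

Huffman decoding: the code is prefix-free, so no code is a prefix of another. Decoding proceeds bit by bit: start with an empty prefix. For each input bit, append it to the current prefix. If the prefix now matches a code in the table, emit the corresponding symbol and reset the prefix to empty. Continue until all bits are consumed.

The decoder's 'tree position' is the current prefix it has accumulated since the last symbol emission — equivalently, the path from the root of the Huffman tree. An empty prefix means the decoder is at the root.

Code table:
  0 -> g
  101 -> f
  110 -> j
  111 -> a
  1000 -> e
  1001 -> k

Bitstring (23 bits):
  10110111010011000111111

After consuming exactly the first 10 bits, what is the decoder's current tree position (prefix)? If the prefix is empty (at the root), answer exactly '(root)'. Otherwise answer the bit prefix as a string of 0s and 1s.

Bit 0: prefix='1' (no match yet)
Bit 1: prefix='10' (no match yet)
Bit 2: prefix='101' -> emit 'f', reset
Bit 3: prefix='1' (no match yet)
Bit 4: prefix='10' (no match yet)
Bit 5: prefix='101' -> emit 'f', reset
Bit 6: prefix='1' (no match yet)
Bit 7: prefix='11' (no match yet)
Bit 8: prefix='110' -> emit 'j', reset
Bit 9: prefix='1' (no match yet)

Answer: 1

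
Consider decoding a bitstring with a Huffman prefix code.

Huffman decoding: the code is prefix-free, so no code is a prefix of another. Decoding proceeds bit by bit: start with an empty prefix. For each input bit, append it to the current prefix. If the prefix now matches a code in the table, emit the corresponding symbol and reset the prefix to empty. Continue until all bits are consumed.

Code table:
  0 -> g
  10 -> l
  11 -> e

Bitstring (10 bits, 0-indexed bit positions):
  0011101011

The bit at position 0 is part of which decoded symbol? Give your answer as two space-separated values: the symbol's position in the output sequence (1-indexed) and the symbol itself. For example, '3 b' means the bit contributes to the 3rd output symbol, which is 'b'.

Bit 0: prefix='0' -> emit 'g', reset
Bit 1: prefix='0' -> emit 'g', reset
Bit 2: prefix='1' (no match yet)
Bit 3: prefix='11' -> emit 'e', reset
Bit 4: prefix='1' (no match yet)

Answer: 1 g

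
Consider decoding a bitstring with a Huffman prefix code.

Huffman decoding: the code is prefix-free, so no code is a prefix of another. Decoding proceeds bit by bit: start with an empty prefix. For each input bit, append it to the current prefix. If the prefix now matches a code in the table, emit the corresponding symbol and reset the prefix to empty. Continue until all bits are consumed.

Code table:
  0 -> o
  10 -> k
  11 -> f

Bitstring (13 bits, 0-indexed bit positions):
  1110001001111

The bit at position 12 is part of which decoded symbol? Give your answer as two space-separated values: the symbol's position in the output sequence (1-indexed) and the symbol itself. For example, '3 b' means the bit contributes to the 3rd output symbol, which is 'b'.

Bit 0: prefix='1' (no match yet)
Bit 1: prefix='11' -> emit 'f', reset
Bit 2: prefix='1' (no match yet)
Bit 3: prefix='10' -> emit 'k', reset
Bit 4: prefix='0' -> emit 'o', reset
Bit 5: prefix='0' -> emit 'o', reset
Bit 6: prefix='1' (no match yet)
Bit 7: prefix='10' -> emit 'k', reset
Bit 8: prefix='0' -> emit 'o', reset
Bit 9: prefix='1' (no match yet)
Bit 10: prefix='11' -> emit 'f', reset
Bit 11: prefix='1' (no match yet)
Bit 12: prefix='11' -> emit 'f', reset

Answer: 8 f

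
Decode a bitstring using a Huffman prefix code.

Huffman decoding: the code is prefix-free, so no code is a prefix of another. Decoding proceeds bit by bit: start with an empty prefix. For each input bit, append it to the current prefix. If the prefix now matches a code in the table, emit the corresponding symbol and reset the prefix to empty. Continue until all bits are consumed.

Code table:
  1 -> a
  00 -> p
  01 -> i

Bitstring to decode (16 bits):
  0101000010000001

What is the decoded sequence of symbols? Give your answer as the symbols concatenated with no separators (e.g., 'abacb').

Bit 0: prefix='0' (no match yet)
Bit 1: prefix='01' -> emit 'i', reset
Bit 2: prefix='0' (no match yet)
Bit 3: prefix='01' -> emit 'i', reset
Bit 4: prefix='0' (no match yet)
Bit 5: prefix='00' -> emit 'p', reset
Bit 6: prefix='0' (no match yet)
Bit 7: prefix='00' -> emit 'p', reset
Bit 8: prefix='1' -> emit 'a', reset
Bit 9: prefix='0' (no match yet)
Bit 10: prefix='00' -> emit 'p', reset
Bit 11: prefix='0' (no match yet)
Bit 12: prefix='00' -> emit 'p', reset
Bit 13: prefix='0' (no match yet)
Bit 14: prefix='00' -> emit 'p', reset
Bit 15: prefix='1' -> emit 'a', reset

Answer: iippapppa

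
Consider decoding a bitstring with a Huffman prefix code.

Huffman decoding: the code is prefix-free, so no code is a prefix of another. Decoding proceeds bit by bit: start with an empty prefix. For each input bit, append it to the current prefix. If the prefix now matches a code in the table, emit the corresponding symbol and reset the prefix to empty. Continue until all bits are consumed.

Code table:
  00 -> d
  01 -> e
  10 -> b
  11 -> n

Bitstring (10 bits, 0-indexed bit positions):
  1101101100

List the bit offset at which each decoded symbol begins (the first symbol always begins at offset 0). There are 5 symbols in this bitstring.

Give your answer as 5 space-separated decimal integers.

Answer: 0 2 4 6 8

Derivation:
Bit 0: prefix='1' (no match yet)
Bit 1: prefix='11' -> emit 'n', reset
Bit 2: prefix='0' (no match yet)
Bit 3: prefix='01' -> emit 'e', reset
Bit 4: prefix='1' (no match yet)
Bit 5: prefix='10' -> emit 'b', reset
Bit 6: prefix='1' (no match yet)
Bit 7: prefix='11' -> emit 'n', reset
Bit 8: prefix='0' (no match yet)
Bit 9: prefix='00' -> emit 'd', reset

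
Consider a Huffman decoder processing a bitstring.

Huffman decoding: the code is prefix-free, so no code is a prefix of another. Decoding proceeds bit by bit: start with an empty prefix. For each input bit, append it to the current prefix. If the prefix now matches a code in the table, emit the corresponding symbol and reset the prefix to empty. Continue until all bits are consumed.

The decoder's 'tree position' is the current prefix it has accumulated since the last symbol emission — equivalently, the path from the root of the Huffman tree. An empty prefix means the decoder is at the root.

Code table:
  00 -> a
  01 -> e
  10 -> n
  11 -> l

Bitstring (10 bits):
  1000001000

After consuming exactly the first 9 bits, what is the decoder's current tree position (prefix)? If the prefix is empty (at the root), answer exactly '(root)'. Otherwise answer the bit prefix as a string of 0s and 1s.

Answer: 0

Derivation:
Bit 0: prefix='1' (no match yet)
Bit 1: prefix='10' -> emit 'n', reset
Bit 2: prefix='0' (no match yet)
Bit 3: prefix='00' -> emit 'a', reset
Bit 4: prefix='0' (no match yet)
Bit 5: prefix='00' -> emit 'a', reset
Bit 6: prefix='1' (no match yet)
Bit 7: prefix='10' -> emit 'n', reset
Bit 8: prefix='0' (no match yet)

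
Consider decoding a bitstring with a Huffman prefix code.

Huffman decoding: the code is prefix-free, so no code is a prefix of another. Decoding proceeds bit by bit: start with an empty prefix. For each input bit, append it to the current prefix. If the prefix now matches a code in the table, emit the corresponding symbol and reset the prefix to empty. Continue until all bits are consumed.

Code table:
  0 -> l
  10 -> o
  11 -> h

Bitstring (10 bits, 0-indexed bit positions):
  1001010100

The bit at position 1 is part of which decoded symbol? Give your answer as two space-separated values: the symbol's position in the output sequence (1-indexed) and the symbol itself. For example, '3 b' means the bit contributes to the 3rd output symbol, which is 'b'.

Answer: 1 o

Derivation:
Bit 0: prefix='1' (no match yet)
Bit 1: prefix='10' -> emit 'o', reset
Bit 2: prefix='0' -> emit 'l', reset
Bit 3: prefix='1' (no match yet)
Bit 4: prefix='10' -> emit 'o', reset
Bit 5: prefix='1' (no match yet)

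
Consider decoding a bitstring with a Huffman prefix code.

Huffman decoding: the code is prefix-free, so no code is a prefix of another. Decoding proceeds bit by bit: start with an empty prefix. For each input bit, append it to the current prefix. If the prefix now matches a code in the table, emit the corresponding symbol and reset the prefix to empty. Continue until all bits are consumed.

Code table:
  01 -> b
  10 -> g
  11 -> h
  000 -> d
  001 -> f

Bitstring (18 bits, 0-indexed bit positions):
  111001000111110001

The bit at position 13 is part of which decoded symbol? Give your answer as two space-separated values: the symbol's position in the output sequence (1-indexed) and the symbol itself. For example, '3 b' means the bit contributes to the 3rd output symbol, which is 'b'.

Answer: 7 g

Derivation:
Bit 0: prefix='1' (no match yet)
Bit 1: prefix='11' -> emit 'h', reset
Bit 2: prefix='1' (no match yet)
Bit 3: prefix='10' -> emit 'g', reset
Bit 4: prefix='0' (no match yet)
Bit 5: prefix='01' -> emit 'b', reset
Bit 6: prefix='0' (no match yet)
Bit 7: prefix='00' (no match yet)
Bit 8: prefix='000' -> emit 'd', reset
Bit 9: prefix='1' (no match yet)
Bit 10: prefix='11' -> emit 'h', reset
Bit 11: prefix='1' (no match yet)
Bit 12: prefix='11' -> emit 'h', reset
Bit 13: prefix='1' (no match yet)
Bit 14: prefix='10' -> emit 'g', reset
Bit 15: prefix='0' (no match yet)
Bit 16: prefix='00' (no match yet)
Bit 17: prefix='001' -> emit 'f', reset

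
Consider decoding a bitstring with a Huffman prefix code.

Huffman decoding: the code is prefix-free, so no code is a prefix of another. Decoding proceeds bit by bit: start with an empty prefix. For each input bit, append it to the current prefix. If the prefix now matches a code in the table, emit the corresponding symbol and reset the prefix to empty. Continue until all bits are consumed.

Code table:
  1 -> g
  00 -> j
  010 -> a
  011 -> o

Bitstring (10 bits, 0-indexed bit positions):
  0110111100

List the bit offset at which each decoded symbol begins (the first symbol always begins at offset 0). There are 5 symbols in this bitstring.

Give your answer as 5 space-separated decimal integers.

Answer: 0 3 6 7 8

Derivation:
Bit 0: prefix='0' (no match yet)
Bit 1: prefix='01' (no match yet)
Bit 2: prefix='011' -> emit 'o', reset
Bit 3: prefix='0' (no match yet)
Bit 4: prefix='01' (no match yet)
Bit 5: prefix='011' -> emit 'o', reset
Bit 6: prefix='1' -> emit 'g', reset
Bit 7: prefix='1' -> emit 'g', reset
Bit 8: prefix='0' (no match yet)
Bit 9: prefix='00' -> emit 'j', reset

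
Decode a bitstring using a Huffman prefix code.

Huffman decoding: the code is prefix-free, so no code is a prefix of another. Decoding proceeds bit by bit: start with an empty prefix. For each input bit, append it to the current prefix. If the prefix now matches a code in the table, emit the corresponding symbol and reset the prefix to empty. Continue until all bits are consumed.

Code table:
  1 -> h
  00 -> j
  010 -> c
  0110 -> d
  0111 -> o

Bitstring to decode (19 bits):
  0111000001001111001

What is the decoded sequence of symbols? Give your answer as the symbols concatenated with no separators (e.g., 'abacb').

Answer: ojjcohjh

Derivation:
Bit 0: prefix='0' (no match yet)
Bit 1: prefix='01' (no match yet)
Bit 2: prefix='011' (no match yet)
Bit 3: prefix='0111' -> emit 'o', reset
Bit 4: prefix='0' (no match yet)
Bit 5: prefix='00' -> emit 'j', reset
Bit 6: prefix='0' (no match yet)
Bit 7: prefix='00' -> emit 'j', reset
Bit 8: prefix='0' (no match yet)
Bit 9: prefix='01' (no match yet)
Bit 10: prefix='010' -> emit 'c', reset
Bit 11: prefix='0' (no match yet)
Bit 12: prefix='01' (no match yet)
Bit 13: prefix='011' (no match yet)
Bit 14: prefix='0111' -> emit 'o', reset
Bit 15: prefix='1' -> emit 'h', reset
Bit 16: prefix='0' (no match yet)
Bit 17: prefix='00' -> emit 'j', reset
Bit 18: prefix='1' -> emit 'h', reset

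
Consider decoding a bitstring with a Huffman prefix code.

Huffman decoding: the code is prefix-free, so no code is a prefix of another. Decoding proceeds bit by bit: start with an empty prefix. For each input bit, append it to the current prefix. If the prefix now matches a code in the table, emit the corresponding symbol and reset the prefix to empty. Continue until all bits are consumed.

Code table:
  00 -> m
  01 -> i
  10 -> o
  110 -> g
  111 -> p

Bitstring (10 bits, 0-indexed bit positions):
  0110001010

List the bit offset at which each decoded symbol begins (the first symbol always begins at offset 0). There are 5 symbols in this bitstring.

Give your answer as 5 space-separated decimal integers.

Bit 0: prefix='0' (no match yet)
Bit 1: prefix='01' -> emit 'i', reset
Bit 2: prefix='1' (no match yet)
Bit 3: prefix='10' -> emit 'o', reset
Bit 4: prefix='0' (no match yet)
Bit 5: prefix='00' -> emit 'm', reset
Bit 6: prefix='1' (no match yet)
Bit 7: prefix='10' -> emit 'o', reset
Bit 8: prefix='1' (no match yet)
Bit 9: prefix='10' -> emit 'o', reset

Answer: 0 2 4 6 8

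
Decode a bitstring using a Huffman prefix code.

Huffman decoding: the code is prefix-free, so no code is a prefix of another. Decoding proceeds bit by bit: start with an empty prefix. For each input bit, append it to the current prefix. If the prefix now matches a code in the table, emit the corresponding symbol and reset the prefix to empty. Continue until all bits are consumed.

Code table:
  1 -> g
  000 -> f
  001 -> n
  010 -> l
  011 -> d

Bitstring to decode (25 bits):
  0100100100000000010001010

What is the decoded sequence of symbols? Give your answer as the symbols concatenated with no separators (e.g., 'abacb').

Answer: lllffnfgl

Derivation:
Bit 0: prefix='0' (no match yet)
Bit 1: prefix='01' (no match yet)
Bit 2: prefix='010' -> emit 'l', reset
Bit 3: prefix='0' (no match yet)
Bit 4: prefix='01' (no match yet)
Bit 5: prefix='010' -> emit 'l', reset
Bit 6: prefix='0' (no match yet)
Bit 7: prefix='01' (no match yet)
Bit 8: prefix='010' -> emit 'l', reset
Bit 9: prefix='0' (no match yet)
Bit 10: prefix='00' (no match yet)
Bit 11: prefix='000' -> emit 'f', reset
Bit 12: prefix='0' (no match yet)
Bit 13: prefix='00' (no match yet)
Bit 14: prefix='000' -> emit 'f', reset
Bit 15: prefix='0' (no match yet)
Bit 16: prefix='00' (no match yet)
Bit 17: prefix='001' -> emit 'n', reset
Bit 18: prefix='0' (no match yet)
Bit 19: prefix='00' (no match yet)
Bit 20: prefix='000' -> emit 'f', reset
Bit 21: prefix='1' -> emit 'g', reset
Bit 22: prefix='0' (no match yet)
Bit 23: prefix='01' (no match yet)
Bit 24: prefix='010' -> emit 'l', reset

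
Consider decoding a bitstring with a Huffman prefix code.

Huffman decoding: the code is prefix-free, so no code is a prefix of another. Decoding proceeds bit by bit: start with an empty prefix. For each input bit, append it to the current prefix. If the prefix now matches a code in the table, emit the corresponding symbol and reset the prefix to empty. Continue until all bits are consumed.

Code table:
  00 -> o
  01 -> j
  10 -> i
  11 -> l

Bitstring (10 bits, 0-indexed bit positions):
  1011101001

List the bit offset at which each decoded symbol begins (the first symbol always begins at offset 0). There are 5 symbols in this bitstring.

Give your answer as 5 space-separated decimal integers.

Answer: 0 2 4 6 8

Derivation:
Bit 0: prefix='1' (no match yet)
Bit 1: prefix='10' -> emit 'i', reset
Bit 2: prefix='1' (no match yet)
Bit 3: prefix='11' -> emit 'l', reset
Bit 4: prefix='1' (no match yet)
Bit 5: prefix='10' -> emit 'i', reset
Bit 6: prefix='1' (no match yet)
Bit 7: prefix='10' -> emit 'i', reset
Bit 8: prefix='0' (no match yet)
Bit 9: prefix='01' -> emit 'j', reset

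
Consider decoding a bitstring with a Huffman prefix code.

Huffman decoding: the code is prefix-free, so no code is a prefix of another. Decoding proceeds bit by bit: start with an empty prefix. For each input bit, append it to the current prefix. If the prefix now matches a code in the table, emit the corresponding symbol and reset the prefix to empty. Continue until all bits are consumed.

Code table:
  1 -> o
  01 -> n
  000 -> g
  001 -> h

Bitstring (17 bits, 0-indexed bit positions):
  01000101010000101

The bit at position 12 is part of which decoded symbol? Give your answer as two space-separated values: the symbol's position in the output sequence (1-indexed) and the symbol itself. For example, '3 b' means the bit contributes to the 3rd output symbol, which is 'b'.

Answer: 6 g

Derivation:
Bit 0: prefix='0' (no match yet)
Bit 1: prefix='01' -> emit 'n', reset
Bit 2: prefix='0' (no match yet)
Bit 3: prefix='00' (no match yet)
Bit 4: prefix='000' -> emit 'g', reset
Bit 5: prefix='1' -> emit 'o', reset
Bit 6: prefix='0' (no match yet)
Bit 7: prefix='01' -> emit 'n', reset
Bit 8: prefix='0' (no match yet)
Bit 9: prefix='01' -> emit 'n', reset
Bit 10: prefix='0' (no match yet)
Bit 11: prefix='00' (no match yet)
Bit 12: prefix='000' -> emit 'g', reset
Bit 13: prefix='0' (no match yet)
Bit 14: prefix='01' -> emit 'n', reset
Bit 15: prefix='0' (no match yet)
Bit 16: prefix='01' -> emit 'n', reset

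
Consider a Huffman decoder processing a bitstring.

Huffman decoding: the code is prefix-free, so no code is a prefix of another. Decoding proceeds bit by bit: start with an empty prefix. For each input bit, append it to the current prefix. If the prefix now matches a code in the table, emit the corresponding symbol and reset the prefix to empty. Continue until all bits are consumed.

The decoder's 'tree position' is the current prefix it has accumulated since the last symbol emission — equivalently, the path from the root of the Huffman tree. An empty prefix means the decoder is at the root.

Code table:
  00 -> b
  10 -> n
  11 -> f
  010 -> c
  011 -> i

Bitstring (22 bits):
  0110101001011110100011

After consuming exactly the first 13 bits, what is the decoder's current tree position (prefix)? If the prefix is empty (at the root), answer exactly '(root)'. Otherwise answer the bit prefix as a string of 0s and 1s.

Bit 0: prefix='0' (no match yet)
Bit 1: prefix='01' (no match yet)
Bit 2: prefix='011' -> emit 'i', reset
Bit 3: prefix='0' (no match yet)
Bit 4: prefix='01' (no match yet)
Bit 5: prefix='010' -> emit 'c', reset
Bit 6: prefix='1' (no match yet)
Bit 7: prefix='10' -> emit 'n', reset
Bit 8: prefix='0' (no match yet)
Bit 9: prefix='01' (no match yet)
Bit 10: prefix='010' -> emit 'c', reset
Bit 11: prefix='1' (no match yet)
Bit 12: prefix='11' -> emit 'f', reset

Answer: (root)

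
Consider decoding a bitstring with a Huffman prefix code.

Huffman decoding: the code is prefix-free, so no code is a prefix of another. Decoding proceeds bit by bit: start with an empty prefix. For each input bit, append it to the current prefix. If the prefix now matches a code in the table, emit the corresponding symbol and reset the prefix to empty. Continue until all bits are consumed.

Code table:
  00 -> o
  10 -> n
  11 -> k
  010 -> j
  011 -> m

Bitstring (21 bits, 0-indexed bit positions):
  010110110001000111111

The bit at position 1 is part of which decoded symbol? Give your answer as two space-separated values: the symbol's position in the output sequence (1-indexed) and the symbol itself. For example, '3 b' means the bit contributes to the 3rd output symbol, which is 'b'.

Bit 0: prefix='0' (no match yet)
Bit 1: prefix='01' (no match yet)
Bit 2: prefix='010' -> emit 'j', reset
Bit 3: prefix='1' (no match yet)
Bit 4: prefix='11' -> emit 'k', reset
Bit 5: prefix='0' (no match yet)

Answer: 1 j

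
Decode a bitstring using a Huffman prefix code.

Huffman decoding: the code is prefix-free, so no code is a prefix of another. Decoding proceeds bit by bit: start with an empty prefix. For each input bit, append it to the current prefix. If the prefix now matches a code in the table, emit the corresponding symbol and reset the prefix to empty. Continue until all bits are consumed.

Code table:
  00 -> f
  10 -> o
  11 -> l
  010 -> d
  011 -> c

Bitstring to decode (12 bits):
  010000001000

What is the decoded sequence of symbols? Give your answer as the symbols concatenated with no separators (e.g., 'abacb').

Answer: dffdf

Derivation:
Bit 0: prefix='0' (no match yet)
Bit 1: prefix='01' (no match yet)
Bit 2: prefix='010' -> emit 'd', reset
Bit 3: prefix='0' (no match yet)
Bit 4: prefix='00' -> emit 'f', reset
Bit 5: prefix='0' (no match yet)
Bit 6: prefix='00' -> emit 'f', reset
Bit 7: prefix='0' (no match yet)
Bit 8: prefix='01' (no match yet)
Bit 9: prefix='010' -> emit 'd', reset
Bit 10: prefix='0' (no match yet)
Bit 11: prefix='00' -> emit 'f', reset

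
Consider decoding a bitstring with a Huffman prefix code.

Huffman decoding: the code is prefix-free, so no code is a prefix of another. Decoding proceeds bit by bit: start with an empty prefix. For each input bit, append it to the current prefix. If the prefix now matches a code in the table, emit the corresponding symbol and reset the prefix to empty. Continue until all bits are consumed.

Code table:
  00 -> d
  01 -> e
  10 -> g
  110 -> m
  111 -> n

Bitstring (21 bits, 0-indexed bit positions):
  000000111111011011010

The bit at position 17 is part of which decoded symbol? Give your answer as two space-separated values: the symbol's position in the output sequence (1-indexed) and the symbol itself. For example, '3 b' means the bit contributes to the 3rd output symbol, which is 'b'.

Answer: 8 m

Derivation:
Bit 0: prefix='0' (no match yet)
Bit 1: prefix='00' -> emit 'd', reset
Bit 2: prefix='0' (no match yet)
Bit 3: prefix='00' -> emit 'd', reset
Bit 4: prefix='0' (no match yet)
Bit 5: prefix='00' -> emit 'd', reset
Bit 6: prefix='1' (no match yet)
Bit 7: prefix='11' (no match yet)
Bit 8: prefix='111' -> emit 'n', reset
Bit 9: prefix='1' (no match yet)
Bit 10: prefix='11' (no match yet)
Bit 11: prefix='111' -> emit 'n', reset
Bit 12: prefix='0' (no match yet)
Bit 13: prefix='01' -> emit 'e', reset
Bit 14: prefix='1' (no match yet)
Bit 15: prefix='10' -> emit 'g', reset
Bit 16: prefix='1' (no match yet)
Bit 17: prefix='11' (no match yet)
Bit 18: prefix='110' -> emit 'm', reset
Bit 19: prefix='1' (no match yet)
Bit 20: prefix='10' -> emit 'g', reset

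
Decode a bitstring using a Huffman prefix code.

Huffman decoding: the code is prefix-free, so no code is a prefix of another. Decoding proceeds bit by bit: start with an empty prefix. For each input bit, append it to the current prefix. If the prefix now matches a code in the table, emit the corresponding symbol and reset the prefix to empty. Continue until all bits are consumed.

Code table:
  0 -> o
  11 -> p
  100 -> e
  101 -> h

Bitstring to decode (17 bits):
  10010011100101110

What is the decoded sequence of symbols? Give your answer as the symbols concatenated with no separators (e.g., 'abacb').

Bit 0: prefix='1' (no match yet)
Bit 1: prefix='10' (no match yet)
Bit 2: prefix='100' -> emit 'e', reset
Bit 3: prefix='1' (no match yet)
Bit 4: prefix='10' (no match yet)
Bit 5: prefix='100' -> emit 'e', reset
Bit 6: prefix='1' (no match yet)
Bit 7: prefix='11' -> emit 'p', reset
Bit 8: prefix='1' (no match yet)
Bit 9: prefix='10' (no match yet)
Bit 10: prefix='100' -> emit 'e', reset
Bit 11: prefix='1' (no match yet)
Bit 12: prefix='10' (no match yet)
Bit 13: prefix='101' -> emit 'h', reset
Bit 14: prefix='1' (no match yet)
Bit 15: prefix='11' -> emit 'p', reset
Bit 16: prefix='0' -> emit 'o', reset

Answer: eepehpo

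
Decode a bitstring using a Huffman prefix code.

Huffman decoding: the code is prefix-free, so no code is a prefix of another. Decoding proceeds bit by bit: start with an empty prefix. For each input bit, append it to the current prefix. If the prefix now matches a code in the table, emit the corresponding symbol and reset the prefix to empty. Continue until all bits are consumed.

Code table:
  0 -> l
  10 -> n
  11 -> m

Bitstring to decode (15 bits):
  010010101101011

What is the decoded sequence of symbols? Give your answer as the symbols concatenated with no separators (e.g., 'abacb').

Answer: lnlnnmlnm

Derivation:
Bit 0: prefix='0' -> emit 'l', reset
Bit 1: prefix='1' (no match yet)
Bit 2: prefix='10' -> emit 'n', reset
Bit 3: prefix='0' -> emit 'l', reset
Bit 4: prefix='1' (no match yet)
Bit 5: prefix='10' -> emit 'n', reset
Bit 6: prefix='1' (no match yet)
Bit 7: prefix='10' -> emit 'n', reset
Bit 8: prefix='1' (no match yet)
Bit 9: prefix='11' -> emit 'm', reset
Bit 10: prefix='0' -> emit 'l', reset
Bit 11: prefix='1' (no match yet)
Bit 12: prefix='10' -> emit 'n', reset
Bit 13: prefix='1' (no match yet)
Bit 14: prefix='11' -> emit 'm', reset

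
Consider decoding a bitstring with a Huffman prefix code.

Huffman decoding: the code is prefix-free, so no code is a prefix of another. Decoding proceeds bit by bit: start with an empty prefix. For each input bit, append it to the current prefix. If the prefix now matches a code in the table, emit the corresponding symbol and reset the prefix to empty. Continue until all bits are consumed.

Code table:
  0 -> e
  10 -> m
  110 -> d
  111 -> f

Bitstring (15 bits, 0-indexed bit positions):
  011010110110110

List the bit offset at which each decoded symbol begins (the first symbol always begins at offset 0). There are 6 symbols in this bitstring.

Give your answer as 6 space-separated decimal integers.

Bit 0: prefix='0' -> emit 'e', reset
Bit 1: prefix='1' (no match yet)
Bit 2: prefix='11' (no match yet)
Bit 3: prefix='110' -> emit 'd', reset
Bit 4: prefix='1' (no match yet)
Bit 5: prefix='10' -> emit 'm', reset
Bit 6: prefix='1' (no match yet)
Bit 7: prefix='11' (no match yet)
Bit 8: prefix='110' -> emit 'd', reset
Bit 9: prefix='1' (no match yet)
Bit 10: prefix='11' (no match yet)
Bit 11: prefix='110' -> emit 'd', reset
Bit 12: prefix='1' (no match yet)
Bit 13: prefix='11' (no match yet)
Bit 14: prefix='110' -> emit 'd', reset

Answer: 0 1 4 6 9 12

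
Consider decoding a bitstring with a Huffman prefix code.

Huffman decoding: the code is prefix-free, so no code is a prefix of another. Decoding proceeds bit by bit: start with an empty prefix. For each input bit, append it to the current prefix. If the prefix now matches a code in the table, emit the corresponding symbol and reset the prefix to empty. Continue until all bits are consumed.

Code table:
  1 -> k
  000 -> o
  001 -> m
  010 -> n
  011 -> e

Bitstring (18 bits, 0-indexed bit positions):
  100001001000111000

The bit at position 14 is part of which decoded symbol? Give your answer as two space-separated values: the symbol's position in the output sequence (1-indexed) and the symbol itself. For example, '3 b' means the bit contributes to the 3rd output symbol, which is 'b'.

Answer: 7 k

Derivation:
Bit 0: prefix='1' -> emit 'k', reset
Bit 1: prefix='0' (no match yet)
Bit 2: prefix='00' (no match yet)
Bit 3: prefix='000' -> emit 'o', reset
Bit 4: prefix='0' (no match yet)
Bit 5: prefix='01' (no match yet)
Bit 6: prefix='010' -> emit 'n', reset
Bit 7: prefix='0' (no match yet)
Bit 8: prefix='01' (no match yet)
Bit 9: prefix='010' -> emit 'n', reset
Bit 10: prefix='0' (no match yet)
Bit 11: prefix='00' (no match yet)
Bit 12: prefix='001' -> emit 'm', reset
Bit 13: prefix='1' -> emit 'k', reset
Bit 14: prefix='1' -> emit 'k', reset
Bit 15: prefix='0' (no match yet)
Bit 16: prefix='00' (no match yet)
Bit 17: prefix='000' -> emit 'o', reset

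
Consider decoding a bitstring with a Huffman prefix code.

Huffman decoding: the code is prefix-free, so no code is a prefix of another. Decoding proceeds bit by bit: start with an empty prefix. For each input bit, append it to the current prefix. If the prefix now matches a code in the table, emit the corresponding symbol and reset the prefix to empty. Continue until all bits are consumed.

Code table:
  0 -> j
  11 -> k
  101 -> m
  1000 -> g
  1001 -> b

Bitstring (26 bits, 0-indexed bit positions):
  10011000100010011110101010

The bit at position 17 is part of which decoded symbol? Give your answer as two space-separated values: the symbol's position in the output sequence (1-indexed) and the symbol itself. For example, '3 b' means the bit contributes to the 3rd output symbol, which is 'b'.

Answer: 5 k

Derivation:
Bit 0: prefix='1' (no match yet)
Bit 1: prefix='10' (no match yet)
Bit 2: prefix='100' (no match yet)
Bit 3: prefix='1001' -> emit 'b', reset
Bit 4: prefix='1' (no match yet)
Bit 5: prefix='10' (no match yet)
Bit 6: prefix='100' (no match yet)
Bit 7: prefix='1000' -> emit 'g', reset
Bit 8: prefix='1' (no match yet)
Bit 9: prefix='10' (no match yet)
Bit 10: prefix='100' (no match yet)
Bit 11: prefix='1000' -> emit 'g', reset
Bit 12: prefix='1' (no match yet)
Bit 13: prefix='10' (no match yet)
Bit 14: prefix='100' (no match yet)
Bit 15: prefix='1001' -> emit 'b', reset
Bit 16: prefix='1' (no match yet)
Bit 17: prefix='11' -> emit 'k', reset
Bit 18: prefix='1' (no match yet)
Bit 19: prefix='10' (no match yet)
Bit 20: prefix='101' -> emit 'm', reset
Bit 21: prefix='0' -> emit 'j', reset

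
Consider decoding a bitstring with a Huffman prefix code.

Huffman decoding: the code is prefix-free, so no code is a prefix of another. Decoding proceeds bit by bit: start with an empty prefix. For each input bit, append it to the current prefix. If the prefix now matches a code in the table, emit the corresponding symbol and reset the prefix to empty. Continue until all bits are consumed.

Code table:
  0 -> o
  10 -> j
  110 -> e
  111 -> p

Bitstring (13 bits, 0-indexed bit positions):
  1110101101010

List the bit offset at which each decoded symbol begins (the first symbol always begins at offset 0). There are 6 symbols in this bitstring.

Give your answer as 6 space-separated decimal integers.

Answer: 0 3 4 6 9 11

Derivation:
Bit 0: prefix='1' (no match yet)
Bit 1: prefix='11' (no match yet)
Bit 2: prefix='111' -> emit 'p', reset
Bit 3: prefix='0' -> emit 'o', reset
Bit 4: prefix='1' (no match yet)
Bit 5: prefix='10' -> emit 'j', reset
Bit 6: prefix='1' (no match yet)
Bit 7: prefix='11' (no match yet)
Bit 8: prefix='110' -> emit 'e', reset
Bit 9: prefix='1' (no match yet)
Bit 10: prefix='10' -> emit 'j', reset
Bit 11: prefix='1' (no match yet)
Bit 12: prefix='10' -> emit 'j', reset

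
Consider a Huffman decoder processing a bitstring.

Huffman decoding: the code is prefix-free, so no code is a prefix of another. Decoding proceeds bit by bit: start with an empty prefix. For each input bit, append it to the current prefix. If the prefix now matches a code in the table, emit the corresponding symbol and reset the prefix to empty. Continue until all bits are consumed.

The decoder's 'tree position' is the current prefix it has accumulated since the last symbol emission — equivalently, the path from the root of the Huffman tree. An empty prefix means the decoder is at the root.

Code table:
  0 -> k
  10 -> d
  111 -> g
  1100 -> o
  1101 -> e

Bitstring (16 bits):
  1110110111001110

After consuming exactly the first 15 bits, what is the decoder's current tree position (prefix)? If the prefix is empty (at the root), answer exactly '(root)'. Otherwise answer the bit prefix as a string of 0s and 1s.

Bit 0: prefix='1' (no match yet)
Bit 1: prefix='11' (no match yet)
Bit 2: prefix='111' -> emit 'g', reset
Bit 3: prefix='0' -> emit 'k', reset
Bit 4: prefix='1' (no match yet)
Bit 5: prefix='11' (no match yet)
Bit 6: prefix='110' (no match yet)
Bit 7: prefix='1101' -> emit 'e', reset
Bit 8: prefix='1' (no match yet)
Bit 9: prefix='11' (no match yet)
Bit 10: prefix='110' (no match yet)
Bit 11: prefix='1100' -> emit 'o', reset
Bit 12: prefix='1' (no match yet)
Bit 13: prefix='11' (no match yet)
Bit 14: prefix='111' -> emit 'g', reset

Answer: (root)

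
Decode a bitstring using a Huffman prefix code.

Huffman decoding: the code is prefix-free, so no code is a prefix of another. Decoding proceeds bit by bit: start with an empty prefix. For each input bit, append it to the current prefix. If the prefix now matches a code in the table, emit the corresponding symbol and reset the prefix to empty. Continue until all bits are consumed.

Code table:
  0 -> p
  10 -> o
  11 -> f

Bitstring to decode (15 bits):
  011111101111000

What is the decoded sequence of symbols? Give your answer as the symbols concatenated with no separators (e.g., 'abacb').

Bit 0: prefix='0' -> emit 'p', reset
Bit 1: prefix='1' (no match yet)
Bit 2: prefix='11' -> emit 'f', reset
Bit 3: prefix='1' (no match yet)
Bit 4: prefix='11' -> emit 'f', reset
Bit 5: prefix='1' (no match yet)
Bit 6: prefix='11' -> emit 'f', reset
Bit 7: prefix='0' -> emit 'p', reset
Bit 8: prefix='1' (no match yet)
Bit 9: prefix='11' -> emit 'f', reset
Bit 10: prefix='1' (no match yet)
Bit 11: prefix='11' -> emit 'f', reset
Bit 12: prefix='0' -> emit 'p', reset
Bit 13: prefix='0' -> emit 'p', reset
Bit 14: prefix='0' -> emit 'p', reset

Answer: pfffpffppp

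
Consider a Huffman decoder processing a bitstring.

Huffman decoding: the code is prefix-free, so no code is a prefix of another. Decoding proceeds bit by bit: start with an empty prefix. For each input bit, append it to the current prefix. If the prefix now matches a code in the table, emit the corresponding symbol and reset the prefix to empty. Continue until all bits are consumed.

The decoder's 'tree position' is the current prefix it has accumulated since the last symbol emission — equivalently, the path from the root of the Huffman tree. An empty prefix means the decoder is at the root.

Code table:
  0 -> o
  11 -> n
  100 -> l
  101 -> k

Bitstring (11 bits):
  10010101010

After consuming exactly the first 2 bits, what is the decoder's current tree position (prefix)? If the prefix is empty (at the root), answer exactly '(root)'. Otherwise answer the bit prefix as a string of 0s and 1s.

Bit 0: prefix='1' (no match yet)
Bit 1: prefix='10' (no match yet)

Answer: 10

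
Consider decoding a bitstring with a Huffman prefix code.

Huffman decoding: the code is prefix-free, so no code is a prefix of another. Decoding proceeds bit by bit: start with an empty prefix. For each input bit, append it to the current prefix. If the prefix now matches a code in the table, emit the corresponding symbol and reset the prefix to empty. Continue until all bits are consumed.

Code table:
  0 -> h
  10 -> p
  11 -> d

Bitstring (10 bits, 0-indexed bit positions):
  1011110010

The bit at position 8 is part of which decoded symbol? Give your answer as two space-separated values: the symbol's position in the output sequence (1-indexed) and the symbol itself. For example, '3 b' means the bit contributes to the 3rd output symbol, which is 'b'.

Answer: 6 p

Derivation:
Bit 0: prefix='1' (no match yet)
Bit 1: prefix='10' -> emit 'p', reset
Bit 2: prefix='1' (no match yet)
Bit 3: prefix='11' -> emit 'd', reset
Bit 4: prefix='1' (no match yet)
Bit 5: prefix='11' -> emit 'd', reset
Bit 6: prefix='0' -> emit 'h', reset
Bit 7: prefix='0' -> emit 'h', reset
Bit 8: prefix='1' (no match yet)
Bit 9: prefix='10' -> emit 'p', reset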